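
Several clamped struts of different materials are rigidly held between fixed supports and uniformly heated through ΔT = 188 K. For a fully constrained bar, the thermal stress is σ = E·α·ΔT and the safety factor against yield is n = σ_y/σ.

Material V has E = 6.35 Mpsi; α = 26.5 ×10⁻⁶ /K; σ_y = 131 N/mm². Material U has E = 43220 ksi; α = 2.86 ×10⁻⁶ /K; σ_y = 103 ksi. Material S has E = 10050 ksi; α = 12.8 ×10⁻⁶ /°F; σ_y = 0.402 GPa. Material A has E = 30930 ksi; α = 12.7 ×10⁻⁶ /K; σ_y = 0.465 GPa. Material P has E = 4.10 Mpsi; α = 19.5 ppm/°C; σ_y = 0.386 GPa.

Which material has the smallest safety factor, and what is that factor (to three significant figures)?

material V, n = 0.601

Converting E to GPa, α to ×10⁻⁶/K, σ_y to MPa, then σ and n for each:
  material V: E = 43.78, α = 26.5, σ_y = 131.0 → σ = 218 MPa, n = 0.601
  material U: E = 298.0, α = 2.86, σ_y = 710.2 → σ = 160 MPa, n = 4.43
  material S: E = 69.29, α = 23.0, σ_y = 402.0 → σ = 300 MPa, n = 1.34
  material A: E = 213.3, α = 12.7, σ_y = 465.0 → σ = 509 MPa, n = 0.913
  material P: E = 28.27, α = 19.5, σ_y = 386.0 → σ = 104 MPa, n = 3.72
Smallest n: material V with n = 0.601.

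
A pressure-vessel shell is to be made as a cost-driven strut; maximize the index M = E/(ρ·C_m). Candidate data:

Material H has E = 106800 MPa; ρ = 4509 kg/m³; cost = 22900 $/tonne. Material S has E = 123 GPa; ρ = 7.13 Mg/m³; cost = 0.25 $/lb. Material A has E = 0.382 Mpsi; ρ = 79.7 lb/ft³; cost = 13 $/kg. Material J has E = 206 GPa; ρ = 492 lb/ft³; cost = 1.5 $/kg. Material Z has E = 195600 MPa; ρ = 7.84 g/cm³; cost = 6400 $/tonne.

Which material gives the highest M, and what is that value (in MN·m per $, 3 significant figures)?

material S, M = 31.3 MN·m per $

After converting to SI:
  material H: E = 106.8 GPa, ρ = 4509 kg/m³, cost = 22.90 $/kg
  material S: E = 123.0 GPa, ρ = 7130 kg/m³, cost = 0.5511 $/kg
  material A: E = 2.634 GPa, ρ = 1277 kg/m³, cost = 13.00 $/kg
  material J: E = 206.0 GPa, ρ = 7881 kg/m³, cost = 1.500 $/kg
  material Z: E = 195.6 GPa, ρ = 7840 kg/m³, cost = 6.400 $/kg
  material S: M = 31.3 MN·m per $
  material J: M = 17.4 MN·m per $
  material Z: M = 3.90 MN·m per $
  material H: M = 1.03 MN·m per $
  material A: M = 0.159 MN·m per $
The maximum is for material S.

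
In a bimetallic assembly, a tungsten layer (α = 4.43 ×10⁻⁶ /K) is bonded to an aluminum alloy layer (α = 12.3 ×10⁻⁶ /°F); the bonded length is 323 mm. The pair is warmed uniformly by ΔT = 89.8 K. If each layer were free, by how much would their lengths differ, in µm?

aluminum alloy: α = 12.3×10⁻⁶/°F × 9/5 = 22.1×10⁻⁶/K.
Δα = |4.43 − 22.1|×10⁻⁶/K = 17.7×10⁻⁶/K.
ΔL_mismatch = Δα·L·ΔT = 17.7×10⁻⁶ × 323.0 mm × 89.8 K = 514 µm.

514 µm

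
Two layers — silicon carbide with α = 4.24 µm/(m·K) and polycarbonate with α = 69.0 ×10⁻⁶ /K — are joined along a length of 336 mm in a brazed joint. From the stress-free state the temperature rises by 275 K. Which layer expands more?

polycarbonate

α(silicon carbide) = 4.24×10⁻⁶/K vs α(polycarbonate) = 69.0×10⁻⁶/K.
Higher α expands more for the same ΔT: polycarbonate.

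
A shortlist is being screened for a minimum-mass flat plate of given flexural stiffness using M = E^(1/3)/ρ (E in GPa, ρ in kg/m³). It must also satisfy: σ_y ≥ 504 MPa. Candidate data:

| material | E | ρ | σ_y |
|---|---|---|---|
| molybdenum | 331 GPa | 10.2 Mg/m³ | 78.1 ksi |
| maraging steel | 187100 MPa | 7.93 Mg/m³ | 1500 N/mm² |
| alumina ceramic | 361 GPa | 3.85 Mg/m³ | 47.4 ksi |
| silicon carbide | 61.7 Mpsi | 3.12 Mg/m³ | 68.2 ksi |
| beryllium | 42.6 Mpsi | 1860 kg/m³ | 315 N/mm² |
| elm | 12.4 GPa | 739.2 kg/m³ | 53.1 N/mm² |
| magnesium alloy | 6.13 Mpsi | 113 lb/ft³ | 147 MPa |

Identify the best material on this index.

Screen on constraints: σ_y ≥ 504 MPa. Survivors: molybdenum, maraging steel.
In SI units:
  molybdenum: E = 331.0 GPa, ρ = 10200 kg/m³
  maraging steel: E = 187.1 GPa, ρ = 7930 kg/m³
  maraging steel: M = 0.721×10⁻³
  molybdenum: M = 0.678×10⁻³
Highest index: maraging steel.

maraging steel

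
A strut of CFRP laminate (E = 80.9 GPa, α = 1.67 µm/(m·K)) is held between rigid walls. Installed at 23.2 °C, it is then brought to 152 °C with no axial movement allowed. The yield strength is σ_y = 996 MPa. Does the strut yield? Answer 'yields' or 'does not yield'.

ΔT = 128.8 K. Constrained thermal stress σ = E·α·ΔT = 80.90×10³ MPa × 1.67×10⁻⁶ × 128.8 = 17.4 MPa (compressive).
Compare to σ_y = 996 MPa: σ < σ_y, so it does not yield.

does not yield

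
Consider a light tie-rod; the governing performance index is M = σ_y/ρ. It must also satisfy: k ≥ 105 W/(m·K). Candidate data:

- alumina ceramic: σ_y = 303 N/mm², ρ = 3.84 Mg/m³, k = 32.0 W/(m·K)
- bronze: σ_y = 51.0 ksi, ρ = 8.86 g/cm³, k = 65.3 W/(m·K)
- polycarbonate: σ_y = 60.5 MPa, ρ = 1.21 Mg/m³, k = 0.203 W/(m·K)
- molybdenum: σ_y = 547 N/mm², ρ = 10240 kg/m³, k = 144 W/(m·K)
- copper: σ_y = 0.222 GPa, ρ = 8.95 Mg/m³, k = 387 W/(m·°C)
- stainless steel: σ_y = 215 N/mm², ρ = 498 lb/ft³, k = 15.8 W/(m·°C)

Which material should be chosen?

molybdenum

Screen on constraints: k ≥ 105 W/(m·K). Survivors: molybdenum, copper.
After converting to SI:
  molybdenum: σ_y = 547.0 MPa, ρ = 10240 kg/m³
  copper: σ_y = 222.0 MPa, ρ = 8950 kg/m³
  molybdenum: M = 53.4 kN·m/kg
  copper: M = 24.8 kN·m/kg
Molybdenum has the largest M.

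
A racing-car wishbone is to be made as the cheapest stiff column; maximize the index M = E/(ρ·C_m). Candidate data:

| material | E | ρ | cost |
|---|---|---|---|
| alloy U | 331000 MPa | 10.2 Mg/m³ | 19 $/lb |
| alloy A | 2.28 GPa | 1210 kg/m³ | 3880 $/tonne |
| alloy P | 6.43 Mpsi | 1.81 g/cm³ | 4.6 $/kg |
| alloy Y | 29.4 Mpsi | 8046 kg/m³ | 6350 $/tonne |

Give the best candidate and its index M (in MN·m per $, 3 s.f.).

alloy P, M = 5.32 MN·m per $

In SI units:
  alloy U: E = 331.0 GPa, ρ = 10200 kg/m³, cost = 41.89 $/kg
  alloy A: E = 2.280 GPa, ρ = 1210 kg/m³, cost = 3.880 $/kg
  alloy P: E = 44.33 GPa, ρ = 1810 kg/m³, cost = 4.600 $/kg
  alloy Y: E = 202.7 GPa, ρ = 8046 kg/m³, cost = 6.350 $/kg
  alloy P: M = 5.32 MN·m per $
  alloy Y: M = 3.97 MN·m per $
  alloy U: M = 0.775 MN·m per $
  alloy A: M = 0.486 MN·m per $
The maximum is for alloy P.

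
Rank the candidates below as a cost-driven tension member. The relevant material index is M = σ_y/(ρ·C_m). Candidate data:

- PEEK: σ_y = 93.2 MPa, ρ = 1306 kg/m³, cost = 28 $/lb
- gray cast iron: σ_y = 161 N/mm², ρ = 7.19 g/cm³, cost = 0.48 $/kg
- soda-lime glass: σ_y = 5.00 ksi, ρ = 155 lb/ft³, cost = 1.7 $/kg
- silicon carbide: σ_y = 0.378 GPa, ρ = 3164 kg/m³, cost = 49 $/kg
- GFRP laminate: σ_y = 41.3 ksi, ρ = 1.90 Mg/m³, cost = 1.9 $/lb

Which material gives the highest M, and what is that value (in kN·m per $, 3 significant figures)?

gray cast iron, M = 46.7 kN·m per $

Convert each candidate to consistent units, then evaluate M:
  PEEK: σ_y = 93.20 MPa, ρ = 1306 kg/m³, cost = 61.73 $/kg
  gray cast iron: σ_y = 161.0 MPa, ρ = 7190 kg/m³, cost = 0.4800 $/kg
  soda-lime glass: σ_y = 34.47 MPa, ρ = 2483 kg/m³, cost = 1.700 $/kg
  silicon carbide: σ_y = 378.0 MPa, ρ = 3164 kg/m³, cost = 49.00 $/kg
  GFRP laminate: σ_y = 284.8 MPa, ρ = 1900 kg/m³, cost = 4.189 $/kg
  gray cast iron: M = 46.7 kN·m per $
  GFRP laminate: M = 35.8 kN·m per $
  soda-lime glass: M = 8.17 kN·m per $
  silicon carbide: M = 2.44 kN·m per $
  PEEK: M = 1.16 kN·m per $
Gray cast iron ranks first.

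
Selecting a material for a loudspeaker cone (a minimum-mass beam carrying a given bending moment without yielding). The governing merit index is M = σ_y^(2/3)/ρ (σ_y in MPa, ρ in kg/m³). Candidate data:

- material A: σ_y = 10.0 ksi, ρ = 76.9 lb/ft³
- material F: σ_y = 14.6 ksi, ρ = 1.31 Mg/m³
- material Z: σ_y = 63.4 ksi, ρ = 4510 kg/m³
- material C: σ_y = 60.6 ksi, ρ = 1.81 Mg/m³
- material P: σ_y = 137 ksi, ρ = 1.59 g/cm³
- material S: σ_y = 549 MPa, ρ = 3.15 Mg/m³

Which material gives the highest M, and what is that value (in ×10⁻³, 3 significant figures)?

In SI units:
  material A: σ_y = 68.95 MPa, ρ = 1232 kg/m³
  material F: σ_y = 100.7 MPa, ρ = 1310 kg/m³
  material Z: σ_y = 437.1 MPa, ρ = 4510 kg/m³
  material C: σ_y = 417.8 MPa, ρ = 1810 kg/m³
  material P: σ_y = 944.6 MPa, ρ = 1590 kg/m³
  material S: σ_y = 549.0 MPa, ρ = 3150 kg/m³
  material P: M = 60.5×10⁻³
  material C: M = 30.9×10⁻³
  material S: M = 21.3×10⁻³
  material F: M = 16.5×10⁻³
  material A: M = 13.6×10⁻³
  material Z: M = 12.8×10⁻³
Material P ranks first.

material P, M = 60.5×10⁻³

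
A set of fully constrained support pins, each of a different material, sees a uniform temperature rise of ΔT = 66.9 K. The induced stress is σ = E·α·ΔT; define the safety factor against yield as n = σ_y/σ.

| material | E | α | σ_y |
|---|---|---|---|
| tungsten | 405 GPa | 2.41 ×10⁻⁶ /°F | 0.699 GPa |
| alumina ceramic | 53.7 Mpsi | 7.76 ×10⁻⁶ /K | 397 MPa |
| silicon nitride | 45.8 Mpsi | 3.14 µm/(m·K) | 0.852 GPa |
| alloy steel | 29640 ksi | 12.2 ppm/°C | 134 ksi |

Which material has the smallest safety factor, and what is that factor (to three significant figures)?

alumina ceramic, n = 2.07

In consistent units (E in GPa, α in ×10⁻⁶/K, σ_y in MPa):
  tungsten: E = 405.0, α = 4.34, σ_y = 699.0 → σ = 118 MPa, n = 5.95
  alumina ceramic: E = 370.2, α = 7.76, σ_y = 397.0 → σ = 192 MPa, n = 2.07
  silicon nitride: E = 315.8, α = 3.14, σ_y = 852.0 → σ = 66.3 MPa, n = 12.8
  alloy steel: E = 204.4, α = 12.2, σ_y = 923.9 → σ = 167 MPa, n = 5.54
Smallest n: alumina ceramic with n = 2.07.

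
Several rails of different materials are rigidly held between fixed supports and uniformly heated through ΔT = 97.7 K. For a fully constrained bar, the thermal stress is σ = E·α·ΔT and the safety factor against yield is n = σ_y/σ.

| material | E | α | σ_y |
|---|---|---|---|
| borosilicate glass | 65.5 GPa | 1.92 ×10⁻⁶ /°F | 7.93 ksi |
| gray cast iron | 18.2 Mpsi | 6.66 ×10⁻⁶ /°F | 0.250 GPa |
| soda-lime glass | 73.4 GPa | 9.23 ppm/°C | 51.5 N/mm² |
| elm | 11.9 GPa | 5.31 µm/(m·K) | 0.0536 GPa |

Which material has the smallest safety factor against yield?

soda-lime glass

Per material, after unit conversion:
  borosilicate glass: E = 65.50, α = 3.46, σ_y = 54.68 → σ = 22.1 MPa, n = 2.47
  gray cast iron: E = 125.5, α = 12.0, σ_y = 250.0 → σ = 147 MPa, n = 1.70
  soda-lime glass: E = 73.40, α = 9.23, σ_y = 51.50 → σ = 66.2 MPa, n = 0.778
  elm: E = 11.90, α = 5.31, σ_y = 53.60 → σ = 6.17 MPa, n = 8.68
Smallest n: soda-lime glass with n = 0.778.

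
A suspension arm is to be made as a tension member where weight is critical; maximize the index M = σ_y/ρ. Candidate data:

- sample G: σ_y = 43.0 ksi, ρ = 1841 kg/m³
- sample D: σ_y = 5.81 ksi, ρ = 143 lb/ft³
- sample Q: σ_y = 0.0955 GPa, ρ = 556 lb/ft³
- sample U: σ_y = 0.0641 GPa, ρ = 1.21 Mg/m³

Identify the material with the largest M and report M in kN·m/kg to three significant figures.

In SI units:
  sample G: σ_y = 296.5 MPa, ρ = 1841 kg/m³
  sample D: σ_y = 40.06 MPa, ρ = 2291 kg/m³
  sample Q: σ_y = 95.50 MPa, ρ = 8906 kg/m³
  sample U: σ_y = 64.10 MPa, ρ = 1210 kg/m³
  sample G: M = 161 kN·m/kg
  sample U: M = 53.0 kN·m/kg
  sample D: M = 17.5 kN·m/kg
  sample Q: M = 10.7 kN·m/kg
The maximum is for sample G.

sample G, M = 161 kN·m/kg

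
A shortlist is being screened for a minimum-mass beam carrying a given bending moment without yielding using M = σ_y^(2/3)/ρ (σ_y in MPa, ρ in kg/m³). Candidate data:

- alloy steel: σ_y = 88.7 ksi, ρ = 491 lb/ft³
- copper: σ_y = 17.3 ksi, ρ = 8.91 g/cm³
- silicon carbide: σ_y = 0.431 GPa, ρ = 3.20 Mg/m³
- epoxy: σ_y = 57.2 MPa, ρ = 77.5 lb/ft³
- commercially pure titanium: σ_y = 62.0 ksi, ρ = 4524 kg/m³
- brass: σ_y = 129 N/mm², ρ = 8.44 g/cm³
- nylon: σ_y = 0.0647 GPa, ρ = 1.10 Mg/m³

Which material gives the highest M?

In SI units:
  alloy steel: σ_y = 611.6 MPa, ρ = 7865 kg/m³
  copper: σ_y = 119.3 MPa, ρ = 8910 kg/m³
  silicon carbide: σ_y = 431.0 MPa, ρ = 3200 kg/m³
  epoxy: σ_y = 57.20 MPa, ρ = 1241 kg/m³
  commercially pure titanium: σ_y = 427.5 MPa, ρ = 4524 kg/m³
  brass: σ_y = 129.0 MPa, ρ = 8440 kg/m³
  nylon: σ_y = 64.70 MPa, ρ = 1100 kg/m³
  silicon carbide: M = 17.8×10⁻³
  nylon: M = 14.7×10⁻³
  commercially pure titanium: M = 12.5×10⁻³
  epoxy: M = 12.0×10⁻³
  alloy steel: M = 9.16×10⁻³
  brass: M = 3.02×10⁻³
  copper: M = 2.72×10⁻³
Highest index: silicon carbide.

silicon carbide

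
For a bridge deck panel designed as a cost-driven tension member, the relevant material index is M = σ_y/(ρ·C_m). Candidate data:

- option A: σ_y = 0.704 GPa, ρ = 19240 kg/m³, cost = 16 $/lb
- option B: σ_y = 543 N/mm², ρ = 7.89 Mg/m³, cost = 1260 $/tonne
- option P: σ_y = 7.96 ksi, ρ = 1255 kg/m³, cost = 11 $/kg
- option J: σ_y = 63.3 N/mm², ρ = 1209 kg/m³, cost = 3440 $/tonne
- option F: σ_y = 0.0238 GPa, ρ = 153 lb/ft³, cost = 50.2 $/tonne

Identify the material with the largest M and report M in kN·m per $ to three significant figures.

Putting every candidate on a common basis:
  option A: σ_y = 704.0 MPa, ρ = 19240 kg/m³, cost = 35.27 $/kg
  option B: σ_y = 543.0 MPa, ρ = 7890 kg/m³, cost = 1.260 $/kg
  option P: σ_y = 54.88 MPa, ρ = 1255 kg/m³, cost = 11.00 $/kg
  option J: σ_y = 63.30 MPa, ρ = 1209 kg/m³, cost = 3.440 $/kg
  option F: σ_y = 23.80 MPa, ρ = 2451 kg/m³, cost = 0.05020 $/kg
  option F: M = 193 kN·m per $
  option B: M = 54.6 kN·m per $
  option J: M = 15.2 kN·m per $
  option P: M = 3.98 kN·m per $
  option A: M = 1.04 kN·m per $
Highest index: option F.

option F, M = 193 kN·m per $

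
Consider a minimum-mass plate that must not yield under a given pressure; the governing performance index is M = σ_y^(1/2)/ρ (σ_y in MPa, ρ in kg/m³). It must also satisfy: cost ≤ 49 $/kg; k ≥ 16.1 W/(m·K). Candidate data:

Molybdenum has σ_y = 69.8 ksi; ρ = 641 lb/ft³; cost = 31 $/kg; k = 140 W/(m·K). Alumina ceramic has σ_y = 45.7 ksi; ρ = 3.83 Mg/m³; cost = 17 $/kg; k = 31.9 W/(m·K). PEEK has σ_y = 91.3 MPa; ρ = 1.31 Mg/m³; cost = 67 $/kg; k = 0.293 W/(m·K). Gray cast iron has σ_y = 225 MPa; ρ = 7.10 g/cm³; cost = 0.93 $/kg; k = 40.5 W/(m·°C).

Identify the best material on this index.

alumina ceramic

Screen on constraints: cost ≤ 49 $/kg; k ≥ 16.1 W/(m·K). Survivors: molybdenum, alumina ceramic, gray cast iron.
Putting every candidate on a common basis:
  molybdenum: σ_y = 481.3 MPa, ρ = 10270 kg/m³
  alumina ceramic: σ_y = 315.1 MPa, ρ = 3830 kg/m³
  gray cast iron: σ_y = 225.0 MPa, ρ = 7100 kg/m³
  alumina ceramic: M = 4.63×10⁻³
  molybdenum: M = 2.14×10⁻³
  gray cast iron: M = 2.11×10⁻³
Alumina ceramic ranks first.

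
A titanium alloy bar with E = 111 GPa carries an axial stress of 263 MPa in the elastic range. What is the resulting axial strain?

2.37×10⁻³

ε = σ/E = 263 / 111000 = 2.37×10⁻³.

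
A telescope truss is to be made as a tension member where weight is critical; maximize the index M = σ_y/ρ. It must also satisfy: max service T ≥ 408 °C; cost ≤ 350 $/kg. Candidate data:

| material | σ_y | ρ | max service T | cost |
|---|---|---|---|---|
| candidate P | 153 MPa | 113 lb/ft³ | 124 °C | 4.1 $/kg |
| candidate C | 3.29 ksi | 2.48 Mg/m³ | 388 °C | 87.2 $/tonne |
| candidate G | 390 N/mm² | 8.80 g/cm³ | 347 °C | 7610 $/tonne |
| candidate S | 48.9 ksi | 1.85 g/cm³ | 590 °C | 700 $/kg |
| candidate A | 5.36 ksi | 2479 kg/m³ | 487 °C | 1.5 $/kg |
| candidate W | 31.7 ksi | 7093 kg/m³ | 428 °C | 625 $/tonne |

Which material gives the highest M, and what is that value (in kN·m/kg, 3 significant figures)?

candidate W, M = 30.8 kN·m/kg

Screen on constraints: max service T ≥ 408 °C; cost ≤ 350 $/kg. Survivors: candidate A, candidate W.
After converting to SI:
  candidate A: σ_y = 36.96 MPa, ρ = 2479 kg/m³
  candidate W: σ_y = 218.6 MPa, ρ = 7093 kg/m³
  candidate W: M = 30.8 kN·m/kg
  candidate A: M = 14.9 kN·m/kg
Candidate W has the largest M.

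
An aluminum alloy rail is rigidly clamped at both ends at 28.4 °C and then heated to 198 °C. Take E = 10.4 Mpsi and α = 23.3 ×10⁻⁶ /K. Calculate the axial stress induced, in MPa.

E = 10.4 Mpsi = 71.71 GPa.
ΔT = 169.6 K. Constrained thermal stress σ = E·α·ΔT = 71.71×10³ MPa × 23.3×10⁻⁶ × 169.6 = 283 MPa (compressive).

283 MPa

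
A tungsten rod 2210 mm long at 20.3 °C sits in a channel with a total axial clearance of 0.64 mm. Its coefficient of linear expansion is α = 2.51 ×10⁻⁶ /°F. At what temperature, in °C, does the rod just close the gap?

α = 2.51×10⁻⁶/°F × 9/5 = 4.52×10⁻⁶/K.
α·L₀·ΔT = 0.64 mm ⇒ ΔT = 0.64 / (4.52×10⁻⁶ × 2210.0) = 64.10 K.
T = 20.3 + 64.10 = 84.40 °C.

84.4 °C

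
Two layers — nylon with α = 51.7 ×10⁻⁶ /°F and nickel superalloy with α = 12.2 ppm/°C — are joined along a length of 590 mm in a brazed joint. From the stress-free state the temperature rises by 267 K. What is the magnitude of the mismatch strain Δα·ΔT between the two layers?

0.0216

nylon: α = 51.7×10⁻⁶/°F × 9/5 = 93.1×10⁻⁶/K.
Δα = |93.1 − 12.2|×10⁻⁶/K = 80.9×10⁻⁶/K.
Mismatch strain = Δα·ΔT = 80.9×10⁻⁶ × 267.0 = 0.0216.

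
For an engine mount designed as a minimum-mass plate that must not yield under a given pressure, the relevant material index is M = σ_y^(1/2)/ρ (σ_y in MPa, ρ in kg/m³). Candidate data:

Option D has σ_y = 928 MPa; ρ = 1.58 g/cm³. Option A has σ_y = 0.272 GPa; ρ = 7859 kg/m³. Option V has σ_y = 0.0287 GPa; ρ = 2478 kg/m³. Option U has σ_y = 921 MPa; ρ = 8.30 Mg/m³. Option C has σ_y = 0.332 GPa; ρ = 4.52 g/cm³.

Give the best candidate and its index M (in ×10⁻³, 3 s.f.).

option D, M = 19.3×10⁻³

Normalizing units and computing the index:
  option D: σ_y = 928.0 MPa, ρ = 1580 kg/m³
  option A: σ_y = 272.0 MPa, ρ = 7859 kg/m³
  option V: σ_y = 28.70 MPa, ρ = 2478 kg/m³
  option U: σ_y = 921.0 MPa, ρ = 8300 kg/m³
  option C: σ_y = 332.0 MPa, ρ = 4520 kg/m³
  option D: M = 19.3×10⁻³
  option C: M = 4.03×10⁻³
  option U: M = 3.66×10⁻³
  option V: M = 2.16×10⁻³
  option A: M = 2.10×10⁻³
Option D ranks first.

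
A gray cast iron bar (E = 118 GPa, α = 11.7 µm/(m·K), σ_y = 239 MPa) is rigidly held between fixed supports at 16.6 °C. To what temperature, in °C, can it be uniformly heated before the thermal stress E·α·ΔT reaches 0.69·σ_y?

136 °C

E·α·ΔT = 164.9 MPa ⇒ ΔT = 164.9 / (118.0×10³ × 11.7×10⁻⁶) = 119.4 K.
T = 16.6 + 119.4 = 136.0 °C.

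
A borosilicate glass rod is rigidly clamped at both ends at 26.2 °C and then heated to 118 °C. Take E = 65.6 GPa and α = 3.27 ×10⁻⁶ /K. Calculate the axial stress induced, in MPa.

19.7 MPa

ΔT = 91.80 K. Constrained thermal stress σ = E·α·ΔT = 65.60×10³ MPa × 3.27×10⁻⁶ × 91.80 = 19.7 MPa (compressive).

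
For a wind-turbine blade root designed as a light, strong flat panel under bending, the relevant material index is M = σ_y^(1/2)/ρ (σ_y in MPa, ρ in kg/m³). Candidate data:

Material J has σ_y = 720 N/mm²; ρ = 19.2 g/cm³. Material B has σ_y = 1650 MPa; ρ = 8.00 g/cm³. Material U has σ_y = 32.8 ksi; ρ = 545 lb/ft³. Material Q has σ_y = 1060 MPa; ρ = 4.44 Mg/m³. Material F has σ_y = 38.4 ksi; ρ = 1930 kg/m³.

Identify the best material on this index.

material F

Putting every candidate on a common basis:
  material J: σ_y = 720.0 MPa, ρ = 19200 kg/m³
  material B: σ_y = 1650 MPa, ρ = 8000 kg/m³
  material U: σ_y = 226.1 MPa, ρ = 8730 kg/m³
  material Q: σ_y = 1060 MPa, ρ = 4440 kg/m³
  material F: σ_y = 264.8 MPa, ρ = 1930 kg/m³
  material F: M = 8.43×10⁻³
  material Q: M = 7.33×10⁻³
  material B: M = 5.08×10⁻³
  material U: M = 1.72×10⁻³
  material J: M = 1.40×10⁻³
The maximum is for material F.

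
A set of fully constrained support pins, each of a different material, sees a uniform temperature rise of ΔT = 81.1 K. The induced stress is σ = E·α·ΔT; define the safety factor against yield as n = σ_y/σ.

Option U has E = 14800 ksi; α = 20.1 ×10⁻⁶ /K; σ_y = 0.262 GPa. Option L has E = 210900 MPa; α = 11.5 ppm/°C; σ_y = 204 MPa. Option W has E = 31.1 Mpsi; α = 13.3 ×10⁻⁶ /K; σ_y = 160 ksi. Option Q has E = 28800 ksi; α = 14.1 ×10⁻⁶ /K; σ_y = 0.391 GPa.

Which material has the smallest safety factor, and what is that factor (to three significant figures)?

Converting E to GPa, α to ×10⁻⁶/K, σ_y to MPa, then σ and n for each:
  option U: E = 102.0, α = 20.1, σ_y = 262.0 → σ = 166 MPa, n = 1.58
  option L: E = 210.9, α = 11.5, σ_y = 204.0 → σ = 197 MPa, n = 1.04
  option W: E = 214.4, α = 13.3, σ_y = 1103 → σ = 231 MPa, n = 4.77
  option Q: E = 198.6, α = 14.1, σ_y = 391.0 → σ = 227 MPa, n = 1.72
Option L has the lowest safety factor, n = 1.04.

option L, n = 1.04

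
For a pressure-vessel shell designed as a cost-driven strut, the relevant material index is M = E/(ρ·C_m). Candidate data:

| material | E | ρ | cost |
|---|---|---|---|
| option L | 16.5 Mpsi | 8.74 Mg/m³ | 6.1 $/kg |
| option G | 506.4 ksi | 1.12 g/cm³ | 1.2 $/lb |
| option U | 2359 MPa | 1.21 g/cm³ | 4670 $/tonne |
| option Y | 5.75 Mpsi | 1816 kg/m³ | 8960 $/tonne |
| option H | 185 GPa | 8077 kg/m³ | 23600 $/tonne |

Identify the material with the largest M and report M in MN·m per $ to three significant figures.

option Y, M = 2.44 MN·m per $

Putting every candidate on a common basis:
  option L: E = 113.8 GPa, ρ = 8740 kg/m³, cost = 6.100 $/kg
  option G: E = 3.492 GPa, ρ = 1120 kg/m³, cost = 2.646 $/kg
  option U: E = 2.359 GPa, ρ = 1210 kg/m³, cost = 4.670 $/kg
  option Y: E = 39.64 GPa, ρ = 1816 kg/m³, cost = 8.960 $/kg
  option H: E = 185.0 GPa, ρ = 8077 kg/m³, cost = 23.60 $/kg
  option Y: M = 2.44 MN·m per $
  option L: M = 2.13 MN·m per $
  option G: M = 1.18 MN·m per $
  option H: M = 0.971 MN·m per $
  option U: M = 0.417 MN·m per $
The maximum is for option Y.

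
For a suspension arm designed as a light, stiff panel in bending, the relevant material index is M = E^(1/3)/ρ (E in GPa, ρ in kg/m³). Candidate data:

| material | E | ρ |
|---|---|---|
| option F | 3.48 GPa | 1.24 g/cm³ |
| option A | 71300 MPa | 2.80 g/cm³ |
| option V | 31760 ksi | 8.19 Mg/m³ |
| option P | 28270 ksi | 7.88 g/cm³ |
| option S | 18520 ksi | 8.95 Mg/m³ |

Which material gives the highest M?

option A

After converting to SI:
  option F: E = 3.480 GPa, ρ = 1240 kg/m³
  option A: E = 71.30 GPa, ρ = 2800 kg/m³
  option V: E = 219.0 GPa, ρ = 8190 kg/m³
  option P: E = 194.9 GPa, ρ = 7880 kg/m³
  option S: E = 127.7 GPa, ρ = 8950 kg/m³
  option A: M = 1.48×10⁻³
  option F: M = 1.22×10⁻³
  option V: M = 0.736×10⁻³
  option P: M = 0.736×10⁻³
  option S: M = 0.563×10⁻³
Option A ranks first.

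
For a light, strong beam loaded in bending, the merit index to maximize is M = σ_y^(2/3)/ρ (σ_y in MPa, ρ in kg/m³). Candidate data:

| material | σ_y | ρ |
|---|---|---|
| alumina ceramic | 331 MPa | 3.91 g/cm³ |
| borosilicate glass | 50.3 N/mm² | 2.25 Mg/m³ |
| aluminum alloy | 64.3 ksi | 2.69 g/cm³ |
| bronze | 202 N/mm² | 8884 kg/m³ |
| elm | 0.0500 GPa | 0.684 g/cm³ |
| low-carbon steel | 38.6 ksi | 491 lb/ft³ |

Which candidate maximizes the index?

After converting to SI:
  alumina ceramic: σ_y = 331.0 MPa, ρ = 3910 kg/m³
  borosilicate glass: σ_y = 50.30 MPa, ρ = 2250 kg/m³
  aluminum alloy: σ_y = 443.3 MPa, ρ = 2690 kg/m³
  bronze: σ_y = 202.0 MPa, ρ = 8884 kg/m³
  elm: σ_y = 50.00 MPa, ρ = 684.0 kg/m³
  low-carbon steel: σ_y = 266.1 MPa, ρ = 7865 kg/m³
  aluminum alloy: M = 21.6×10⁻³
  elm: M = 19.8×10⁻³
  alumina ceramic: M = 12.2×10⁻³
  borosilicate glass: M = 6.06×10⁻³
  low-carbon steel: M = 5.26×10⁻³
  bronze: M = 3.88×10⁻³
Highest index: aluminum alloy.

aluminum alloy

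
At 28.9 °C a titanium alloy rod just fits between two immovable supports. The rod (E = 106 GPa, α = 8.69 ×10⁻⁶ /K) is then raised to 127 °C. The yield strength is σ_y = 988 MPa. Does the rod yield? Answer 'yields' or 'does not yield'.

does not yield

ΔT = 98.10 K. Constrained thermal stress σ = E·α·ΔT = 106.0×10³ MPa × 8.69×10⁻⁶ × 98.10 = 90.4 MPa (compressive).
Compare to σ_y = 988 MPa: σ < σ_y, so it does not yield.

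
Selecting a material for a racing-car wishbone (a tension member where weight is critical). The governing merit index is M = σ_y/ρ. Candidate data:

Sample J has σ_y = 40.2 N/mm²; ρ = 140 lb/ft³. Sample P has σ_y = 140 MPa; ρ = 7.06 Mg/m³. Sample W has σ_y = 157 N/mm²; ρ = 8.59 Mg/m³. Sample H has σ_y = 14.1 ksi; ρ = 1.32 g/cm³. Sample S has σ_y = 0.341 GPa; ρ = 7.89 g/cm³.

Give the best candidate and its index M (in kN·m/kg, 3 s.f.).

Putting every candidate on a common basis:
  sample J: σ_y = 40.20 MPa, ρ = 2243 kg/m³
  sample P: σ_y = 140.0 MPa, ρ = 7060 kg/m³
  sample W: σ_y = 157.0 MPa, ρ = 8590 kg/m³
  sample H: σ_y = 97.22 MPa, ρ = 1320 kg/m³
  sample S: σ_y = 341.0 MPa, ρ = 7890 kg/m³
  sample H: M = 73.6 kN·m/kg
  sample S: M = 43.2 kN·m/kg
  sample P: M = 19.8 kN·m/kg
  sample W: M = 18.3 kN·m/kg
  sample J: M = 17.9 kN·m/kg
The maximum is for sample H.

sample H, M = 73.6 kN·m/kg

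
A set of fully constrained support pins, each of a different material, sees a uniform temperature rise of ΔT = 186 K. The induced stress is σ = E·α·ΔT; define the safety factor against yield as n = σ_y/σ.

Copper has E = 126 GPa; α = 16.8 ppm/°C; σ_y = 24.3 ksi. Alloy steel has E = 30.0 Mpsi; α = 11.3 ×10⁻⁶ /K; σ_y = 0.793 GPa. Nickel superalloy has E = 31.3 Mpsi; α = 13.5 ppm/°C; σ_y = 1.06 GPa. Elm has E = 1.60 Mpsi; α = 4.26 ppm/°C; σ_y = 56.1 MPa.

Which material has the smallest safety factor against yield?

copper

With everything in SI (GPa, ×10⁻⁶/K, MPa):
  copper: E = 126.0, α = 16.8, σ_y = 167.5 → σ = 394 MPa, n = 0.426
  alloy steel: E = 206.8, α = 11.3, σ_y = 793.0 → σ = 435 MPa, n = 1.82
  nickel superalloy: E = 215.8, α = 13.5, σ_y = 1060 → σ = 542 MPa, n = 1.96
  elm: E = 11.03, α = 4.26, σ_y = 56.10 → σ = 8.74 MPa, n = 6.42
The minimum is copper at n = 0.426.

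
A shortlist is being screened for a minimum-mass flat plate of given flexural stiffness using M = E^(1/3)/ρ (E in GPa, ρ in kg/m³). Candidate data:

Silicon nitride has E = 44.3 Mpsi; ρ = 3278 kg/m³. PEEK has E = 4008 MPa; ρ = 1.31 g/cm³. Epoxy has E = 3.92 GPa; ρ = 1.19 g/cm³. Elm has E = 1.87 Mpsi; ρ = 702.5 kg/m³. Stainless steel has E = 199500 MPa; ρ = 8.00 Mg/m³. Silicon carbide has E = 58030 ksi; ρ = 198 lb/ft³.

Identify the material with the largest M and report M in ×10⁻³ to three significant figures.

elm, M = 3.34×10⁻³

Convert each candidate to consistent units, then evaluate M:
  silicon nitride: E = 305.4 GPa, ρ = 3278 kg/m³
  PEEK: E = 4.008 GPa, ρ = 1310 kg/m³
  epoxy: E = 3.920 GPa, ρ = 1190 kg/m³
  elm: E = 12.89 GPa, ρ = 702.5 kg/m³
  stainless steel: E = 199.5 GPa, ρ = 8000 kg/m³
  silicon carbide: E = 400.1 GPa, ρ = 3172 kg/m³
  elm: M = 3.34×10⁻³
  silicon carbide: M = 2.32×10⁻³
  silicon nitride: M = 2.05×10⁻³
  epoxy: M = 1.32×10⁻³
  PEEK: M = 1.21×10⁻³
  stainless steel: M = 0.730×10⁻³
The maximum is for elm.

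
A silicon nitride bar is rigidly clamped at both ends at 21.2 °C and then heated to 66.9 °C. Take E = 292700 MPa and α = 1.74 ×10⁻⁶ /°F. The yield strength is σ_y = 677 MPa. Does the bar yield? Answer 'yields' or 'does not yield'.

does not yield

E = 292700 MPa = 292.7 GPa.
α = 1.74×10⁻⁶/°F × 9/5 = 3.13×10⁻⁶/K.
ΔT = 45.70 K. Constrained thermal stress σ = E·α·ΔT = 292.7×10³ MPa × 3.13×10⁻⁶ × 45.70 = 41.9 MPa (compressive).
Compare to σ_y = 677 MPa: σ < σ_y, so it does not yield.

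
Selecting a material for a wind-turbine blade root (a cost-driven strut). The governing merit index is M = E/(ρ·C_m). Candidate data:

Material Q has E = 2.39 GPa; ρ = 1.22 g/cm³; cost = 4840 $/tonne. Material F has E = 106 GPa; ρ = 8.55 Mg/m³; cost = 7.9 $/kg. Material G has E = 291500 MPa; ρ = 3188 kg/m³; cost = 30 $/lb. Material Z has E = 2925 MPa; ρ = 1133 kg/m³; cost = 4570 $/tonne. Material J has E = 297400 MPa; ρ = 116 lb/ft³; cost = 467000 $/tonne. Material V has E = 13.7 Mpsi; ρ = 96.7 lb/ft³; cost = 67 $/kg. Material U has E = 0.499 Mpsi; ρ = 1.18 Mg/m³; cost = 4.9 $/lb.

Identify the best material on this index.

Convert each candidate to consistent units, then evaluate M:
  material Q: E = 2.390 GPa, ρ = 1220 kg/m³, cost = 4.840 $/kg
  material F: E = 106.0 GPa, ρ = 8550 kg/m³, cost = 7.900 $/kg
  material G: E = 291.5 GPa, ρ = 3188 kg/m³, cost = 66.14 $/kg
  material Z: E = 2.925 GPa, ρ = 1133 kg/m³, cost = 4.570 $/kg
  material J: E = 297.4 GPa, ρ = 1858 kg/m³, cost = 467.0 $/kg
  material V: E = 94.46 GPa, ρ = 1549 kg/m³, cost = 67.00 $/kg
  material U: E = 3.440 GPa, ρ = 1180 kg/m³, cost = 10.80 $/kg
  material F: M = 1.57 MN·m per $
  material G: M = 1.38 MN·m per $
  material V: M = 0.910 MN·m per $
  material Z: M = 0.565 MN·m per $
  material Q: M = 0.405 MN·m per $
  material J: M = 0.343 MN·m per $
  material U: M = 0.270 MN·m per $
Highest index: material F.

material F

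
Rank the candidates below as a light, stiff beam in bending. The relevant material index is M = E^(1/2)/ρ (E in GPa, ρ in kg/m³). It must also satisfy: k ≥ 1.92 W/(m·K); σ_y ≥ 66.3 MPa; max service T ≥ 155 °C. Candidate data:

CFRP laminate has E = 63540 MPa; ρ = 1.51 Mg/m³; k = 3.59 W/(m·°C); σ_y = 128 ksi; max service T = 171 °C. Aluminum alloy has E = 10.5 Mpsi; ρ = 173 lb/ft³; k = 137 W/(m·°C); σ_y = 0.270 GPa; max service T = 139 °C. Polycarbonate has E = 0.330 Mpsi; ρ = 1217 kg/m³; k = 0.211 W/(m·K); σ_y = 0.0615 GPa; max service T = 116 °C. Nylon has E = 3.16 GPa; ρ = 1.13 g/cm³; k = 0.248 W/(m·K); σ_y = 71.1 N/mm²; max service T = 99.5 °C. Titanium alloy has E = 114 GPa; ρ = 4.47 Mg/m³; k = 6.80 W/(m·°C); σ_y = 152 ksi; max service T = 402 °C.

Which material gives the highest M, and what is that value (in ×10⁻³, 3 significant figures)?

CFRP laminate, M = 5.28×10⁻³

Screen on constraints: k ≥ 1.92 W/(m·K); σ_y ≥ 66.3 MPa; max service T ≥ 155 °C. Survivors: CFRP laminate, titanium alloy.
In SI units:
  CFRP laminate: E = 63.54 GPa, ρ = 1510 kg/m³
  titanium alloy: E = 114.0 GPa, ρ = 4470 kg/m³
  CFRP laminate: M = 5.28×10⁻³
  titanium alloy: M = 2.39×10⁻³
Highest index: CFRP laminate.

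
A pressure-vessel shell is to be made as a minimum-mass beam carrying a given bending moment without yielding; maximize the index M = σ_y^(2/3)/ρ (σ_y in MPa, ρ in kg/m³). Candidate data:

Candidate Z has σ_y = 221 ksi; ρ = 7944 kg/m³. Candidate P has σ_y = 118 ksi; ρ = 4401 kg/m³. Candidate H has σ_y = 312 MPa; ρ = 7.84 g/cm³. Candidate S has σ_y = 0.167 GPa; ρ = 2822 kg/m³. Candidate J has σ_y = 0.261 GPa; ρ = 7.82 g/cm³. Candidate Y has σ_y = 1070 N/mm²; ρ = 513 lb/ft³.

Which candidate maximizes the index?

Normalizing units and computing the index:
  candidate Z: σ_y = 1524 MPa, ρ = 7944 kg/m³
  candidate P: σ_y = 813.6 MPa, ρ = 4401 kg/m³
  candidate H: σ_y = 312.0 MPa, ρ = 7840 kg/m³
  candidate S: σ_y = 167.0 MPa, ρ = 2822 kg/m³
  candidate J: σ_y = 261.0 MPa, ρ = 7820 kg/m³
  candidate Y: σ_y = 1070 MPa, ρ = 8217 kg/m³
  candidate P: M = 19.8×10⁻³
  candidate Z: M = 16.7×10⁻³
  candidate Y: M = 12.7×10⁻³
  candidate S: M = 10.7×10⁻³
  candidate H: M = 5.87×10⁻³
  candidate J: M = 5.22×10⁻³
Highest index: candidate P.

candidate P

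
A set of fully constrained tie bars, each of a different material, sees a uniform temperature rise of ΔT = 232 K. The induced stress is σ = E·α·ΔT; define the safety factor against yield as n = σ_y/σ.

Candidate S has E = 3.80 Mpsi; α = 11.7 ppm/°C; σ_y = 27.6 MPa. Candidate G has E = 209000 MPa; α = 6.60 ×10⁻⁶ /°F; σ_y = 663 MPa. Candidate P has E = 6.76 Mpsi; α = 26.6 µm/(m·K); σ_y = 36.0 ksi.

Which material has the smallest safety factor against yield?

candidate S

In consistent units (E in GPa, α in ×10⁻⁶/K, σ_y in MPa):
  candidate S: E = 26.20, α = 11.7, σ_y = 27.60 → σ = 71.1 MPa, n = 0.388
  candidate G: E = 209.0, α = 11.9, σ_y = 663.0 → σ = 576 MPa, n = 1.15
  candidate P: E = 46.61, α = 26.6, σ_y = 248.2 → σ = 288 MPa, n = 0.863
Smallest n: candidate S with n = 0.388.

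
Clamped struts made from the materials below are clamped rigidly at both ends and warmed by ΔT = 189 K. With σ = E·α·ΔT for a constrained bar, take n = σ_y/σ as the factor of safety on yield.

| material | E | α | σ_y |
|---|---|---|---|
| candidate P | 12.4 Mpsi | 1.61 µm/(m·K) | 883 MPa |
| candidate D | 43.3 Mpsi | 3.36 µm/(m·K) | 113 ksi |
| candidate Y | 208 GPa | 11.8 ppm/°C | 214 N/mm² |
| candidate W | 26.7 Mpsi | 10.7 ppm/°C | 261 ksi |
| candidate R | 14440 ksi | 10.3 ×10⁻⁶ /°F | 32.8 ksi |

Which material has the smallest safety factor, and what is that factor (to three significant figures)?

Per material, after unit conversion:
  candidate P: E = 85.50, α = 1.61, σ_y = 883.0 → σ = 26.0 MPa, n = 33.9
  candidate D: E = 298.5, α = 3.36, σ_y = 779.1 → σ = 190 MPa, n = 4.11
  candidate Y: E = 208.0, α = 11.8, σ_y = 214.0 → σ = 464 MPa, n = 0.461
  candidate W: E = 184.1, α = 10.7, σ_y = 1800 → σ = 372 MPa, n = 4.83
  candidate R: E = 99.56, α = 18.5, σ_y = 226.1 → σ = 349 MPa, n = 0.648
The minimum is candidate Y at n = 0.461.

candidate Y, n = 0.461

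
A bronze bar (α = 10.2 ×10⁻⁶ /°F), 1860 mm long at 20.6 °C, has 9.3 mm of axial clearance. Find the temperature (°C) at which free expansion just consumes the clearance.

α = 10.2×10⁻⁶/°F × 9/5 = 18.4×10⁻⁶/K.
α·L₀·ΔT = 9.3 mm ⇒ ΔT = 9.3 / (18.4×10⁻⁶ × 1860.0) = 272.3 K.
T = 20.6 + 272.3 = 292.9 °C.

293 °C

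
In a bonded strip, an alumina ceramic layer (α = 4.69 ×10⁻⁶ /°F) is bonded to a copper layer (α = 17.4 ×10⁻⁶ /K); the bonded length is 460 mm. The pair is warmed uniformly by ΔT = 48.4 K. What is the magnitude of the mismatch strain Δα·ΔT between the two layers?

alumina ceramic: α = 4.69×10⁻⁶/°F × 9/5 = 8.44×10⁻⁶/K.
Δα = |8.44 − 17.4|×10⁻⁶/K = 8.96×10⁻⁶/K.
Mismatch strain = Δα·ΔT = 8.96×10⁻⁶ × 48.4 = 4.34×10⁻⁴.

4.34×10⁻⁴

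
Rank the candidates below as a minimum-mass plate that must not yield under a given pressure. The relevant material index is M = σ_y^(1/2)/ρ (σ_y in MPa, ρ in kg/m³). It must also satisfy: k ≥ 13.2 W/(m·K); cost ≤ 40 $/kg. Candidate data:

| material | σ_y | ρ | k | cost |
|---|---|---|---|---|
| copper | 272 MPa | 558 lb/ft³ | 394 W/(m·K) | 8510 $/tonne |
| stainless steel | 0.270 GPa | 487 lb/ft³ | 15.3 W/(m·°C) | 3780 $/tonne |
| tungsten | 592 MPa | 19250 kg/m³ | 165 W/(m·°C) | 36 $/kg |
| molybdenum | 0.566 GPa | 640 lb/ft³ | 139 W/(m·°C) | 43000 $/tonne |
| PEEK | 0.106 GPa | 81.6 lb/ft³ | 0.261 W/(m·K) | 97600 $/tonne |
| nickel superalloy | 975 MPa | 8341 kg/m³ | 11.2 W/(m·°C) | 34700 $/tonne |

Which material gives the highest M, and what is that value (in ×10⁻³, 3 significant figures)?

stainless steel, M = 2.11×10⁻³

Screen on constraints: k ≥ 13.2 W/(m·K); cost ≤ 40 $/kg. Survivors: copper, stainless steel, tungsten.
After converting to SI:
  copper: σ_y = 272.0 MPa, ρ = 8938 kg/m³
  stainless steel: σ_y = 270.0 MPa, ρ = 7801 kg/m³
  tungsten: σ_y = 592.0 MPa, ρ = 19250 kg/m³
  stainless steel: M = 2.11×10⁻³
  copper: M = 1.85×10⁻³
  tungsten: M = 1.26×10⁻³
Highest index: stainless steel.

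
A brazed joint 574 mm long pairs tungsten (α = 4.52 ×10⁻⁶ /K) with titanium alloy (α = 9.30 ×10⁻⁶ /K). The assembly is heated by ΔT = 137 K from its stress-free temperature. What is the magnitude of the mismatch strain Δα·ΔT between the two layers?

Δα = |4.52 − 9.30|×10⁻⁶/K = 4.78×10⁻⁶/K.
Mismatch strain = Δα·ΔT = 4.78×10⁻⁶ × 137.0 = 6.55×10⁻⁴.

6.55×10⁻⁴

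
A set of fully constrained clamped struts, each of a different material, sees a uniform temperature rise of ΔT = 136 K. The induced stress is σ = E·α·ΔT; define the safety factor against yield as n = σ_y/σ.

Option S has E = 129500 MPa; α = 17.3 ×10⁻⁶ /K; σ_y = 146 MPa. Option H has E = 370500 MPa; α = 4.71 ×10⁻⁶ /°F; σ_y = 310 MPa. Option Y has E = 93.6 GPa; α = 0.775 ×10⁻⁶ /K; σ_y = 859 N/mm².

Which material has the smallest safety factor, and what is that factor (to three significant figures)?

With everything in SI (GPa, ×10⁻⁶/K, MPa):
  option S: E = 129.5, α = 17.3, σ_y = 146.0 → σ = 305 MPa, n = 0.479
  option H: E = 370.5, α = 8.48, σ_y = 310.0 → σ = 427 MPa, n = 0.726
  option Y: E = 93.60, α = 0.775, σ_y = 859.0 → σ = 9.87 MPa, n = 87.1
The minimum is option S at n = 0.479.

option S, n = 0.479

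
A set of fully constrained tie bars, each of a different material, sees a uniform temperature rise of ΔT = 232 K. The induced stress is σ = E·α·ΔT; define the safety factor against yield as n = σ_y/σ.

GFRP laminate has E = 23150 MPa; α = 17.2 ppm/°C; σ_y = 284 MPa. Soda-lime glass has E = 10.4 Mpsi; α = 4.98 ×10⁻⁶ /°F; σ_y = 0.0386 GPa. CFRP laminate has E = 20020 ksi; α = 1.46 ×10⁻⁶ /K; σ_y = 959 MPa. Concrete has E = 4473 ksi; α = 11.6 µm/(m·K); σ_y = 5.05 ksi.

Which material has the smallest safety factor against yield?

Converting E to GPa, α to ×10⁻⁶/K, σ_y to MPa, then σ and n for each:
  GFRP laminate: E = 23.15, α = 17.2, σ_y = 284.0 → σ = 92.4 MPa, n = 3.07
  soda-lime glass: E = 71.71, α = 8.96, σ_y = 38.60 → σ = 149 MPa, n = 0.259
  CFRP laminate: E = 138.0, α = 1.46, σ_y = 959.0 → σ = 46.8 MPa, n = 20.5
  concrete: E = 30.84, α = 11.6, σ_y = 34.82 → σ = 83.0 MPa, n = 0.420
The minimum is soda-lime glass at n = 0.259.

soda-lime glass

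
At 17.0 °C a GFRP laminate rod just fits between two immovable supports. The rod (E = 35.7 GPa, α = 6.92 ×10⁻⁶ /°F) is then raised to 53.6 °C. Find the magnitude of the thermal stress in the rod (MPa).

α = 6.92×10⁻⁶/°F × 9/5 = 12.5×10⁻⁶/K.
ΔT = 36.60 K. Constrained thermal stress σ = E·α·ΔT = 35.70×10³ MPa × 12.5×10⁻⁶ × 36.60 = 16.3 MPa (compressive).

16.3 MPa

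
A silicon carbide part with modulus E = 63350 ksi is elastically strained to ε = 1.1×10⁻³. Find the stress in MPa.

E = 63350 ksi = 436.8 GPa.
σ = E·ε = 436800 MPa × 1.1×10⁻³ = 480 MPa.

480 MPa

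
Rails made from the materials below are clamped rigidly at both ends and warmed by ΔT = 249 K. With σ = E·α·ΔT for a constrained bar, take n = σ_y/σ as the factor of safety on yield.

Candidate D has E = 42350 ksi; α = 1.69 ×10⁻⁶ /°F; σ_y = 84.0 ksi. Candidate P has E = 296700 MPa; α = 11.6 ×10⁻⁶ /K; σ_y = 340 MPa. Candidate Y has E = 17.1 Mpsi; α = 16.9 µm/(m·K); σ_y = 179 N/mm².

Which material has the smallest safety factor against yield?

candidate Y

In consistent units (E in GPa, α in ×10⁻⁶/K, σ_y in MPa):
  candidate D: E = 292.0, α = 3.04, σ_y = 579.2 → σ = 221 MPa, n = 2.62
  candidate P: E = 296.7, α = 11.6, σ_y = 340.0 → σ = 857 MPa, n = 0.397
  candidate Y: E = 117.9, α = 16.9, σ_y = 179.0 → σ = 496 MPa, n = 0.361
The minimum is candidate Y at n = 0.361.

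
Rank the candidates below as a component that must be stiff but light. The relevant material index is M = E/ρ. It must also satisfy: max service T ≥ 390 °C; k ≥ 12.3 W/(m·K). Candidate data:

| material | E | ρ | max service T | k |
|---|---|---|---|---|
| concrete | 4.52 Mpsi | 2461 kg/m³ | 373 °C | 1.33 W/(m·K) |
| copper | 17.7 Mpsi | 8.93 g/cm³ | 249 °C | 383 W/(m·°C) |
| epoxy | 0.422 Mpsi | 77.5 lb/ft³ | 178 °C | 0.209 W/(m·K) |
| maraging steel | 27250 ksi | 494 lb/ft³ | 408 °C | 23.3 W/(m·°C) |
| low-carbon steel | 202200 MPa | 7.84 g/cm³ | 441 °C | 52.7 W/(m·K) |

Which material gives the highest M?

Screen on constraints: max service T ≥ 390 °C; k ≥ 12.3 W/(m·K). Survivors: maraging steel, low-carbon steel.
After converting to SI:
  maraging steel: E = 187.9 GPa, ρ = 7913 kg/m³
  low-carbon steel: E = 202.2 GPa, ρ = 7840 kg/m³
  low-carbon steel: M = 25.8 MN·m/kg
  maraging steel: M = 23.7 MN·m/kg
Low-carbon steel has the largest M.

low-carbon steel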